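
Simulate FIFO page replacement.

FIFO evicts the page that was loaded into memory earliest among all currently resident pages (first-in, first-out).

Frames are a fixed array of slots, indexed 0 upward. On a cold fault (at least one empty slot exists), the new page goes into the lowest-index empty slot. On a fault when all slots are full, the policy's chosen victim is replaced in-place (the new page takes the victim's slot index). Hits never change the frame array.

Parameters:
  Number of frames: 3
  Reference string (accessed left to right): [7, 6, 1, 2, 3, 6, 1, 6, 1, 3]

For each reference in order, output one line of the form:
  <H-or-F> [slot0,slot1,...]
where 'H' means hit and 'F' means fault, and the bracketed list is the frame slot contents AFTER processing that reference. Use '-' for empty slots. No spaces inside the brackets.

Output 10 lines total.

F [7,-,-]
F [7,6,-]
F [7,6,1]
F [2,6,1]
F [2,3,1]
F [2,3,6]
F [1,3,6]
H [1,3,6]
H [1,3,6]
H [1,3,6]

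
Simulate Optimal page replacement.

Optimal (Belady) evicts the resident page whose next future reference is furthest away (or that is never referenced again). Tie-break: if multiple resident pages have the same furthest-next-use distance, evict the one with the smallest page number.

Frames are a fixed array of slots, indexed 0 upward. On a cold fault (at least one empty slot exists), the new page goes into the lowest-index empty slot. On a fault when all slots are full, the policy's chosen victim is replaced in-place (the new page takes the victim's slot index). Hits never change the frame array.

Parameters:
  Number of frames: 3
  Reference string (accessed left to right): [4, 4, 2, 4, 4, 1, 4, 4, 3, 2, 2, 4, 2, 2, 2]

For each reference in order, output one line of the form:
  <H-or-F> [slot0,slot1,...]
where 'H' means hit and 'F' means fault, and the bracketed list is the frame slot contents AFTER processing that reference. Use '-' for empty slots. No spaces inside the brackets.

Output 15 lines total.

F [4,-,-]
H [4,-,-]
F [4,2,-]
H [4,2,-]
H [4,2,-]
F [4,2,1]
H [4,2,1]
H [4,2,1]
F [4,2,3]
H [4,2,3]
H [4,2,3]
H [4,2,3]
H [4,2,3]
H [4,2,3]
H [4,2,3]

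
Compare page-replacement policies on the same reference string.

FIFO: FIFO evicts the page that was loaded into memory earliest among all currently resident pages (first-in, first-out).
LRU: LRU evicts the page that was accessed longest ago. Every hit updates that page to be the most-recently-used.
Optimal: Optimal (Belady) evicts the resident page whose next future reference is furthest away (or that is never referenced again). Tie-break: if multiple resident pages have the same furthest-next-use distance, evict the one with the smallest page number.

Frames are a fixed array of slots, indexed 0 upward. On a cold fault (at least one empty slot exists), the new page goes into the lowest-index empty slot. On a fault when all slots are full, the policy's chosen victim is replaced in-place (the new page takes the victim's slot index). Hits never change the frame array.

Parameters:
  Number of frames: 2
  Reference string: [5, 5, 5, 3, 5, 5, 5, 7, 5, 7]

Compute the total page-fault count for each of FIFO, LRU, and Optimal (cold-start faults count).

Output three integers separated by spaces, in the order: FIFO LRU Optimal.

Answer: 4 3 3

Derivation:
--- FIFO ---
  step 0: ref 5 -> FAULT, frames=[5,-] (faults so far: 1)
  step 1: ref 5 -> HIT, frames=[5,-] (faults so far: 1)
  step 2: ref 5 -> HIT, frames=[5,-] (faults so far: 1)
  step 3: ref 3 -> FAULT, frames=[5,3] (faults so far: 2)
  step 4: ref 5 -> HIT, frames=[5,3] (faults so far: 2)
  step 5: ref 5 -> HIT, frames=[5,3] (faults so far: 2)
  step 6: ref 5 -> HIT, frames=[5,3] (faults so far: 2)
  step 7: ref 7 -> FAULT, evict 5, frames=[7,3] (faults so far: 3)
  step 8: ref 5 -> FAULT, evict 3, frames=[7,5] (faults so far: 4)
  step 9: ref 7 -> HIT, frames=[7,5] (faults so far: 4)
  FIFO total faults: 4
--- LRU ---
  step 0: ref 5 -> FAULT, frames=[5,-] (faults so far: 1)
  step 1: ref 5 -> HIT, frames=[5,-] (faults so far: 1)
  step 2: ref 5 -> HIT, frames=[5,-] (faults so far: 1)
  step 3: ref 3 -> FAULT, frames=[5,3] (faults so far: 2)
  step 4: ref 5 -> HIT, frames=[5,3] (faults so far: 2)
  step 5: ref 5 -> HIT, frames=[5,3] (faults so far: 2)
  step 6: ref 5 -> HIT, frames=[5,3] (faults so far: 2)
  step 7: ref 7 -> FAULT, evict 3, frames=[5,7] (faults so far: 3)
  step 8: ref 5 -> HIT, frames=[5,7] (faults so far: 3)
  step 9: ref 7 -> HIT, frames=[5,7] (faults so far: 3)
  LRU total faults: 3
--- Optimal ---
  step 0: ref 5 -> FAULT, frames=[5,-] (faults so far: 1)
  step 1: ref 5 -> HIT, frames=[5,-] (faults so far: 1)
  step 2: ref 5 -> HIT, frames=[5,-] (faults so far: 1)
  step 3: ref 3 -> FAULT, frames=[5,3] (faults so far: 2)
  step 4: ref 5 -> HIT, frames=[5,3] (faults so far: 2)
  step 5: ref 5 -> HIT, frames=[5,3] (faults so far: 2)
  step 6: ref 5 -> HIT, frames=[5,3] (faults so far: 2)
  step 7: ref 7 -> FAULT, evict 3, frames=[5,7] (faults so far: 3)
  step 8: ref 5 -> HIT, frames=[5,7] (faults so far: 3)
  step 9: ref 7 -> HIT, frames=[5,7] (faults so far: 3)
  Optimal total faults: 3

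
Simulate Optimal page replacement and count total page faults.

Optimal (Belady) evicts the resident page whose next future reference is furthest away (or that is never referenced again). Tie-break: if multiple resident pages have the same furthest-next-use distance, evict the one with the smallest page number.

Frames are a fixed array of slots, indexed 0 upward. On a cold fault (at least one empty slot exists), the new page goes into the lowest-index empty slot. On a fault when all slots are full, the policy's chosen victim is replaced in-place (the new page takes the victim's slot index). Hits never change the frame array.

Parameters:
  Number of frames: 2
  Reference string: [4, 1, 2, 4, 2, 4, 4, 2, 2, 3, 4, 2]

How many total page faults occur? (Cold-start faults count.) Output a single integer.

Answer: 5

Derivation:
Step 0: ref 4 → FAULT, frames=[4,-]
Step 1: ref 1 → FAULT, frames=[4,1]
Step 2: ref 2 → FAULT (evict 1), frames=[4,2]
Step 3: ref 4 → HIT, frames=[4,2]
Step 4: ref 2 → HIT, frames=[4,2]
Step 5: ref 4 → HIT, frames=[4,2]
Step 6: ref 4 → HIT, frames=[4,2]
Step 7: ref 2 → HIT, frames=[4,2]
Step 8: ref 2 → HIT, frames=[4,2]
Step 9: ref 3 → FAULT (evict 2), frames=[4,3]
Step 10: ref 4 → HIT, frames=[4,3]
Step 11: ref 2 → FAULT (evict 3), frames=[4,2]
Total faults: 5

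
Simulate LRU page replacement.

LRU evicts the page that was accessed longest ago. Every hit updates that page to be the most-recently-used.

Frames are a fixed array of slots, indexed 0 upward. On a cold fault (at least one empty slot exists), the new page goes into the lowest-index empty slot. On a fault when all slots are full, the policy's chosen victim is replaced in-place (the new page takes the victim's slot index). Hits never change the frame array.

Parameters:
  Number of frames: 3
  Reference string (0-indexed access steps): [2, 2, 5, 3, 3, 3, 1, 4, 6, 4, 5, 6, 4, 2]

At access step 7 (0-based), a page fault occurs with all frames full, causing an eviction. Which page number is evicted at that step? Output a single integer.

Step 0: ref 2 -> FAULT, frames=[2,-,-]
Step 1: ref 2 -> HIT, frames=[2,-,-]
Step 2: ref 5 -> FAULT, frames=[2,5,-]
Step 3: ref 3 -> FAULT, frames=[2,5,3]
Step 4: ref 3 -> HIT, frames=[2,5,3]
Step 5: ref 3 -> HIT, frames=[2,5,3]
Step 6: ref 1 -> FAULT, evict 2, frames=[1,5,3]
Step 7: ref 4 -> FAULT, evict 5, frames=[1,4,3]
At step 7: evicted page 5

Answer: 5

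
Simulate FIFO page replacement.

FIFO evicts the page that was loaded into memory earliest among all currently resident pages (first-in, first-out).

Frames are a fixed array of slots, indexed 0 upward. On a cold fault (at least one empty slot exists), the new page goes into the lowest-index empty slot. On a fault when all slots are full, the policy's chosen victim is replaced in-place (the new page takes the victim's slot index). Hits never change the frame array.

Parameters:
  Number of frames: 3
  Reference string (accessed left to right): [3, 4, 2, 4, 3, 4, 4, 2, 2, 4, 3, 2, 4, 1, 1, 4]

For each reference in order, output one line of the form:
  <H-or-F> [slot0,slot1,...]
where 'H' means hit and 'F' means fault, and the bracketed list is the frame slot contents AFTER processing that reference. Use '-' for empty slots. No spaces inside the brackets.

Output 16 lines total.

F [3,-,-]
F [3,4,-]
F [3,4,2]
H [3,4,2]
H [3,4,2]
H [3,4,2]
H [3,4,2]
H [3,4,2]
H [3,4,2]
H [3,4,2]
H [3,4,2]
H [3,4,2]
H [3,4,2]
F [1,4,2]
H [1,4,2]
H [1,4,2]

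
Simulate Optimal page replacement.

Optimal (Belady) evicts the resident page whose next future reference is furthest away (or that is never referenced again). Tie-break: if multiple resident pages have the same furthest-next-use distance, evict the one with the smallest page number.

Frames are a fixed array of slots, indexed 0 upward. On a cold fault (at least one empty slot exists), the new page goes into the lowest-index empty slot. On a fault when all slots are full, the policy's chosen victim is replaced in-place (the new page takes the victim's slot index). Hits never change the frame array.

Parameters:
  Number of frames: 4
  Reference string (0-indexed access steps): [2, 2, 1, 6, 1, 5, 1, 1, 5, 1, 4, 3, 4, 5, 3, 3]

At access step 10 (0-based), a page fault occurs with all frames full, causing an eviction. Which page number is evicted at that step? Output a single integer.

Answer: 1

Derivation:
Step 0: ref 2 -> FAULT, frames=[2,-,-,-]
Step 1: ref 2 -> HIT, frames=[2,-,-,-]
Step 2: ref 1 -> FAULT, frames=[2,1,-,-]
Step 3: ref 6 -> FAULT, frames=[2,1,6,-]
Step 4: ref 1 -> HIT, frames=[2,1,6,-]
Step 5: ref 5 -> FAULT, frames=[2,1,6,5]
Step 6: ref 1 -> HIT, frames=[2,1,6,5]
Step 7: ref 1 -> HIT, frames=[2,1,6,5]
Step 8: ref 5 -> HIT, frames=[2,1,6,5]
Step 9: ref 1 -> HIT, frames=[2,1,6,5]
Step 10: ref 4 -> FAULT, evict 1, frames=[2,4,6,5]
At step 10: evicted page 1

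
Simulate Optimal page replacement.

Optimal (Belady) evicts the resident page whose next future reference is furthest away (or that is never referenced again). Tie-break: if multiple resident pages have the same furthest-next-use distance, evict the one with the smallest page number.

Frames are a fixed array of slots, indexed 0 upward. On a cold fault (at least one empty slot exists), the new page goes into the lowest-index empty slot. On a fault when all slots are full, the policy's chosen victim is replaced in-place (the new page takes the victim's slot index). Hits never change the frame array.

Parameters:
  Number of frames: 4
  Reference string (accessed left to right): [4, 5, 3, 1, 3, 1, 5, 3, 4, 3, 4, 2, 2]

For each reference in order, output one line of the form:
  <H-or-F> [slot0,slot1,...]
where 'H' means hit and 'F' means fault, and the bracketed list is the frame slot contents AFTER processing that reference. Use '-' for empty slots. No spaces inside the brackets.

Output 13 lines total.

F [4,-,-,-]
F [4,5,-,-]
F [4,5,3,-]
F [4,5,3,1]
H [4,5,3,1]
H [4,5,3,1]
H [4,5,3,1]
H [4,5,3,1]
H [4,5,3,1]
H [4,5,3,1]
H [4,5,3,1]
F [4,5,3,2]
H [4,5,3,2]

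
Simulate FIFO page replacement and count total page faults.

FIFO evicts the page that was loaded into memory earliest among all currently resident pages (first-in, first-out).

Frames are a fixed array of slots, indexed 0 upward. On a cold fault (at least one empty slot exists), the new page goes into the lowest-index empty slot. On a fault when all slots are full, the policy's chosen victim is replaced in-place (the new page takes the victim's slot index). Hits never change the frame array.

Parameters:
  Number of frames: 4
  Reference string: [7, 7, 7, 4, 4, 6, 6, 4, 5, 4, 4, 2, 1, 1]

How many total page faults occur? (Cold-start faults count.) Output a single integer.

Step 0: ref 7 → FAULT, frames=[7,-,-,-]
Step 1: ref 7 → HIT, frames=[7,-,-,-]
Step 2: ref 7 → HIT, frames=[7,-,-,-]
Step 3: ref 4 → FAULT, frames=[7,4,-,-]
Step 4: ref 4 → HIT, frames=[7,4,-,-]
Step 5: ref 6 → FAULT, frames=[7,4,6,-]
Step 6: ref 6 → HIT, frames=[7,4,6,-]
Step 7: ref 4 → HIT, frames=[7,4,6,-]
Step 8: ref 5 → FAULT, frames=[7,4,6,5]
Step 9: ref 4 → HIT, frames=[7,4,6,5]
Step 10: ref 4 → HIT, frames=[7,4,6,5]
Step 11: ref 2 → FAULT (evict 7), frames=[2,4,6,5]
Step 12: ref 1 → FAULT (evict 4), frames=[2,1,6,5]
Step 13: ref 1 → HIT, frames=[2,1,6,5]
Total faults: 6

Answer: 6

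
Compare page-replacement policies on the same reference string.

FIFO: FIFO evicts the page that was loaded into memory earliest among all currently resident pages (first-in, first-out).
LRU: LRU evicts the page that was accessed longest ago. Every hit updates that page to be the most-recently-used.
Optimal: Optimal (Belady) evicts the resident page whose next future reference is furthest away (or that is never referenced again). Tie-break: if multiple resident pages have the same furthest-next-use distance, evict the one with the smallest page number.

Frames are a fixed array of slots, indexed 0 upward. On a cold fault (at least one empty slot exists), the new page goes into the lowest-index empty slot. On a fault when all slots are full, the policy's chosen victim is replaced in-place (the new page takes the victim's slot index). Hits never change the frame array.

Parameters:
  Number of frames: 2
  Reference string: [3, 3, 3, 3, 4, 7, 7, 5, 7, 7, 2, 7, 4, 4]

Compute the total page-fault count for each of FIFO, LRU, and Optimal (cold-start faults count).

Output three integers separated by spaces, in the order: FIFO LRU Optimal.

Answer: 7 6 6

Derivation:
--- FIFO ---
  step 0: ref 3 -> FAULT, frames=[3,-] (faults so far: 1)
  step 1: ref 3 -> HIT, frames=[3,-] (faults so far: 1)
  step 2: ref 3 -> HIT, frames=[3,-] (faults so far: 1)
  step 3: ref 3 -> HIT, frames=[3,-] (faults so far: 1)
  step 4: ref 4 -> FAULT, frames=[3,4] (faults so far: 2)
  step 5: ref 7 -> FAULT, evict 3, frames=[7,4] (faults so far: 3)
  step 6: ref 7 -> HIT, frames=[7,4] (faults so far: 3)
  step 7: ref 5 -> FAULT, evict 4, frames=[7,5] (faults so far: 4)
  step 8: ref 7 -> HIT, frames=[7,5] (faults so far: 4)
  step 9: ref 7 -> HIT, frames=[7,5] (faults so far: 4)
  step 10: ref 2 -> FAULT, evict 7, frames=[2,5] (faults so far: 5)
  step 11: ref 7 -> FAULT, evict 5, frames=[2,7] (faults so far: 6)
  step 12: ref 4 -> FAULT, evict 2, frames=[4,7] (faults so far: 7)
  step 13: ref 4 -> HIT, frames=[4,7] (faults so far: 7)
  FIFO total faults: 7
--- LRU ---
  step 0: ref 3 -> FAULT, frames=[3,-] (faults so far: 1)
  step 1: ref 3 -> HIT, frames=[3,-] (faults so far: 1)
  step 2: ref 3 -> HIT, frames=[3,-] (faults so far: 1)
  step 3: ref 3 -> HIT, frames=[3,-] (faults so far: 1)
  step 4: ref 4 -> FAULT, frames=[3,4] (faults so far: 2)
  step 5: ref 7 -> FAULT, evict 3, frames=[7,4] (faults so far: 3)
  step 6: ref 7 -> HIT, frames=[7,4] (faults so far: 3)
  step 7: ref 5 -> FAULT, evict 4, frames=[7,5] (faults so far: 4)
  step 8: ref 7 -> HIT, frames=[7,5] (faults so far: 4)
  step 9: ref 7 -> HIT, frames=[7,5] (faults so far: 4)
  step 10: ref 2 -> FAULT, evict 5, frames=[7,2] (faults so far: 5)
  step 11: ref 7 -> HIT, frames=[7,2] (faults so far: 5)
  step 12: ref 4 -> FAULT, evict 2, frames=[7,4] (faults so far: 6)
  step 13: ref 4 -> HIT, frames=[7,4] (faults so far: 6)
  LRU total faults: 6
--- Optimal ---
  step 0: ref 3 -> FAULT, frames=[3,-] (faults so far: 1)
  step 1: ref 3 -> HIT, frames=[3,-] (faults so far: 1)
  step 2: ref 3 -> HIT, frames=[3,-] (faults so far: 1)
  step 3: ref 3 -> HIT, frames=[3,-] (faults so far: 1)
  step 4: ref 4 -> FAULT, frames=[3,4] (faults so far: 2)
  step 5: ref 7 -> FAULT, evict 3, frames=[7,4] (faults so far: 3)
  step 6: ref 7 -> HIT, frames=[7,4] (faults so far: 3)
  step 7: ref 5 -> FAULT, evict 4, frames=[7,5] (faults so far: 4)
  step 8: ref 7 -> HIT, frames=[7,5] (faults so far: 4)
  step 9: ref 7 -> HIT, frames=[7,5] (faults so far: 4)
  step 10: ref 2 -> FAULT, evict 5, frames=[7,2] (faults so far: 5)
  step 11: ref 7 -> HIT, frames=[7,2] (faults so far: 5)
  step 12: ref 4 -> FAULT, evict 2, frames=[7,4] (faults so far: 6)
  step 13: ref 4 -> HIT, frames=[7,4] (faults so far: 6)
  Optimal total faults: 6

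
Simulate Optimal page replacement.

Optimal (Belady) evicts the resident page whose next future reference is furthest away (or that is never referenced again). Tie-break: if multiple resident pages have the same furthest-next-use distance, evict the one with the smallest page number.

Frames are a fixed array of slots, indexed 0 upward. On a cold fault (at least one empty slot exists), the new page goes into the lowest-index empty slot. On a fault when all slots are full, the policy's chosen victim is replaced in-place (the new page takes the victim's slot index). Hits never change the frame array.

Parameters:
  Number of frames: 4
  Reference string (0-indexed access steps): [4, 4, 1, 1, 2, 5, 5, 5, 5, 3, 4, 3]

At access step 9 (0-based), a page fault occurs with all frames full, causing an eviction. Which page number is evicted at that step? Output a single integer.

Answer: 1

Derivation:
Step 0: ref 4 -> FAULT, frames=[4,-,-,-]
Step 1: ref 4 -> HIT, frames=[4,-,-,-]
Step 2: ref 1 -> FAULT, frames=[4,1,-,-]
Step 3: ref 1 -> HIT, frames=[4,1,-,-]
Step 4: ref 2 -> FAULT, frames=[4,1,2,-]
Step 5: ref 5 -> FAULT, frames=[4,1,2,5]
Step 6: ref 5 -> HIT, frames=[4,1,2,5]
Step 7: ref 5 -> HIT, frames=[4,1,2,5]
Step 8: ref 5 -> HIT, frames=[4,1,2,5]
Step 9: ref 3 -> FAULT, evict 1, frames=[4,3,2,5]
At step 9: evicted page 1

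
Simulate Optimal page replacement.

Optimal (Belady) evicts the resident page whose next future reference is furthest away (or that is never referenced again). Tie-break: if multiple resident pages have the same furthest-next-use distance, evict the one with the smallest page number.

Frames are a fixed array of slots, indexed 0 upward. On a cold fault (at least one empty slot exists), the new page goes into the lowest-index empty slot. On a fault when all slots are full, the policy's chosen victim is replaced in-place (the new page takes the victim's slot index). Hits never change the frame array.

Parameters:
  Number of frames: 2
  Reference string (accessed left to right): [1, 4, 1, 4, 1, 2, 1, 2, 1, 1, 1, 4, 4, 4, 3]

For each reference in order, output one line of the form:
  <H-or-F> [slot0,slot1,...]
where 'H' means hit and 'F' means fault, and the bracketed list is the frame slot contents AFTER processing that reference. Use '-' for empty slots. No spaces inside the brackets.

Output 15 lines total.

F [1,-]
F [1,4]
H [1,4]
H [1,4]
H [1,4]
F [1,2]
H [1,2]
H [1,2]
H [1,2]
H [1,2]
H [1,2]
F [4,2]
H [4,2]
H [4,2]
F [4,3]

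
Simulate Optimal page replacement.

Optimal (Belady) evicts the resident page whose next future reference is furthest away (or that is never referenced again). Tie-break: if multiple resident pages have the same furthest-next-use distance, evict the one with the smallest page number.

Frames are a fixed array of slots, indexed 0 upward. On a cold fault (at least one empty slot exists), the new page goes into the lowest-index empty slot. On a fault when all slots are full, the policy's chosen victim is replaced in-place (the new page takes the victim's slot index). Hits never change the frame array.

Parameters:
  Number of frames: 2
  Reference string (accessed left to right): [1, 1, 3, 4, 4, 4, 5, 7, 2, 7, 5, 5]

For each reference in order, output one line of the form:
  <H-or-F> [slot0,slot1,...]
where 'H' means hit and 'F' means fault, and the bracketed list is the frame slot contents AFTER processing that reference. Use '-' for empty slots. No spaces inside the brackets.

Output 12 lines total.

F [1,-]
H [1,-]
F [1,3]
F [4,3]
H [4,3]
H [4,3]
F [4,5]
F [7,5]
F [7,2]
H [7,2]
F [7,5]
H [7,5]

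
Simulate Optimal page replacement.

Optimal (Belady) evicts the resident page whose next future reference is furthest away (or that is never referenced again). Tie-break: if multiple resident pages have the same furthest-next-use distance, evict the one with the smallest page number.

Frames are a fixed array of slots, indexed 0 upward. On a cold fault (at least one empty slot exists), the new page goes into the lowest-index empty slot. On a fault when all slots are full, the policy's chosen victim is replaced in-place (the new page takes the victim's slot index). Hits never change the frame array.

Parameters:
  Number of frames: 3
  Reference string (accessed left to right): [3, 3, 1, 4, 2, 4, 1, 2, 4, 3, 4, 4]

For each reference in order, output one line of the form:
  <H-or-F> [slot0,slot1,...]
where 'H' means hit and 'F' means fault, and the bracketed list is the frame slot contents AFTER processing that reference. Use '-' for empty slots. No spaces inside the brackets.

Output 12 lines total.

F [3,-,-]
H [3,-,-]
F [3,1,-]
F [3,1,4]
F [2,1,4]
H [2,1,4]
H [2,1,4]
H [2,1,4]
H [2,1,4]
F [2,3,4]
H [2,3,4]
H [2,3,4]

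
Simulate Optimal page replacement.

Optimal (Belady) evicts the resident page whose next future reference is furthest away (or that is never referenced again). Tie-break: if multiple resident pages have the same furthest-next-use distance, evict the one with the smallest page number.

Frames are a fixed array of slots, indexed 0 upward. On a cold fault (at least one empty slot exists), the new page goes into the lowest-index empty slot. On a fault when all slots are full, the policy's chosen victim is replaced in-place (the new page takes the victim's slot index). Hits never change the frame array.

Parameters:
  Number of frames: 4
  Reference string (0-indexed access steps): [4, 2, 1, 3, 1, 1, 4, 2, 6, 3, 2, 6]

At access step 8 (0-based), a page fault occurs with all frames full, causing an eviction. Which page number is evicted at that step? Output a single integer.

Step 0: ref 4 -> FAULT, frames=[4,-,-,-]
Step 1: ref 2 -> FAULT, frames=[4,2,-,-]
Step 2: ref 1 -> FAULT, frames=[4,2,1,-]
Step 3: ref 3 -> FAULT, frames=[4,2,1,3]
Step 4: ref 1 -> HIT, frames=[4,2,1,3]
Step 5: ref 1 -> HIT, frames=[4,2,1,3]
Step 6: ref 4 -> HIT, frames=[4,2,1,3]
Step 7: ref 2 -> HIT, frames=[4,2,1,3]
Step 8: ref 6 -> FAULT, evict 1, frames=[4,2,6,3]
At step 8: evicted page 1

Answer: 1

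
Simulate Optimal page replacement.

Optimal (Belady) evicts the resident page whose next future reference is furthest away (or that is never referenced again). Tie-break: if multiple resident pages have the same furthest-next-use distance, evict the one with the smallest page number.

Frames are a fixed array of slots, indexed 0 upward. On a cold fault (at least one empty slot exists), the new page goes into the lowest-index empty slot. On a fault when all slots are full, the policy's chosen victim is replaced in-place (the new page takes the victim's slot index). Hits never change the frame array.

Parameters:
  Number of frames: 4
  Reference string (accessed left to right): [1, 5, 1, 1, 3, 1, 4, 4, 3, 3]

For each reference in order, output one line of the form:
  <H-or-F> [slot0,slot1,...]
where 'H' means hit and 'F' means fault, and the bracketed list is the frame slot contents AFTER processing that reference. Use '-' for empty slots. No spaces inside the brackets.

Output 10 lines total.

F [1,-,-,-]
F [1,5,-,-]
H [1,5,-,-]
H [1,5,-,-]
F [1,5,3,-]
H [1,5,3,-]
F [1,5,3,4]
H [1,5,3,4]
H [1,5,3,4]
H [1,5,3,4]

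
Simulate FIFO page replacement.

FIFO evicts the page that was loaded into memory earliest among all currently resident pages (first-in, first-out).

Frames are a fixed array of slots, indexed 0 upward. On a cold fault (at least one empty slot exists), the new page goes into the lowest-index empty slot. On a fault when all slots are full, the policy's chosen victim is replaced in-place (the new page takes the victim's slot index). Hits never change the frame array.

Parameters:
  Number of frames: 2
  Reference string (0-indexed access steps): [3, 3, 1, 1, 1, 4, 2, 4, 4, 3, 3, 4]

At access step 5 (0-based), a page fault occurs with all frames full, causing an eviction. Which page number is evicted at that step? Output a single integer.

Step 0: ref 3 -> FAULT, frames=[3,-]
Step 1: ref 3 -> HIT, frames=[3,-]
Step 2: ref 1 -> FAULT, frames=[3,1]
Step 3: ref 1 -> HIT, frames=[3,1]
Step 4: ref 1 -> HIT, frames=[3,1]
Step 5: ref 4 -> FAULT, evict 3, frames=[4,1]
At step 5: evicted page 3

Answer: 3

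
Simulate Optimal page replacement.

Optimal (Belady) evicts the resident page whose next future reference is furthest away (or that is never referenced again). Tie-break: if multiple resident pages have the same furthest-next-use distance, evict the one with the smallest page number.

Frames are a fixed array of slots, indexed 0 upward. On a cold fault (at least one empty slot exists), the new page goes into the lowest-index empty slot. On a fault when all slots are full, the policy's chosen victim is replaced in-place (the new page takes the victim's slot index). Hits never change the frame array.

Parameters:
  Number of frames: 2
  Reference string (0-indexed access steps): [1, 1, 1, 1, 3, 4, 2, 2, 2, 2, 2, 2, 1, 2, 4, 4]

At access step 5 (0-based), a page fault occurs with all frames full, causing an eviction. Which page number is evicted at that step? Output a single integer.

Step 0: ref 1 -> FAULT, frames=[1,-]
Step 1: ref 1 -> HIT, frames=[1,-]
Step 2: ref 1 -> HIT, frames=[1,-]
Step 3: ref 1 -> HIT, frames=[1,-]
Step 4: ref 3 -> FAULT, frames=[1,3]
Step 5: ref 4 -> FAULT, evict 3, frames=[1,4]
At step 5: evicted page 3

Answer: 3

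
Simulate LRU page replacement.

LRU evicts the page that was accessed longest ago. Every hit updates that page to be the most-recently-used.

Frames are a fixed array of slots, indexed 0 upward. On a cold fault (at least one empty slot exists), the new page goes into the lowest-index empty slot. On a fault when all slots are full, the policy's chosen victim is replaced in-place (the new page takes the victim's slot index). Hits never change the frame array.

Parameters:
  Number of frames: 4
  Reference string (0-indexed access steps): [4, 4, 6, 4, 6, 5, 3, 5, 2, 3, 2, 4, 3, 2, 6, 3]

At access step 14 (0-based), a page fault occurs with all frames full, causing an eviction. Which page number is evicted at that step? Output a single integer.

Answer: 5

Derivation:
Step 0: ref 4 -> FAULT, frames=[4,-,-,-]
Step 1: ref 4 -> HIT, frames=[4,-,-,-]
Step 2: ref 6 -> FAULT, frames=[4,6,-,-]
Step 3: ref 4 -> HIT, frames=[4,6,-,-]
Step 4: ref 6 -> HIT, frames=[4,6,-,-]
Step 5: ref 5 -> FAULT, frames=[4,6,5,-]
Step 6: ref 3 -> FAULT, frames=[4,6,5,3]
Step 7: ref 5 -> HIT, frames=[4,6,5,3]
Step 8: ref 2 -> FAULT, evict 4, frames=[2,6,5,3]
Step 9: ref 3 -> HIT, frames=[2,6,5,3]
Step 10: ref 2 -> HIT, frames=[2,6,5,3]
Step 11: ref 4 -> FAULT, evict 6, frames=[2,4,5,3]
Step 12: ref 3 -> HIT, frames=[2,4,5,3]
Step 13: ref 2 -> HIT, frames=[2,4,5,3]
Step 14: ref 6 -> FAULT, evict 5, frames=[2,4,6,3]
At step 14: evicted page 5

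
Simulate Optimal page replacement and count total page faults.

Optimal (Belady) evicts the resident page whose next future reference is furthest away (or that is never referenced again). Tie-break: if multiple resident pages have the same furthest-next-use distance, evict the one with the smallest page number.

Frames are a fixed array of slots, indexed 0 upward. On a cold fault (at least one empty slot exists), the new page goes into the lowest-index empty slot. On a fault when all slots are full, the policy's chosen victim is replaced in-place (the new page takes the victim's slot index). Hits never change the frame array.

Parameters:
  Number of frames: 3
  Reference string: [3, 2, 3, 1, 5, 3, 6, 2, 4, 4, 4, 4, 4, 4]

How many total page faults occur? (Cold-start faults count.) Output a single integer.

Answer: 6

Derivation:
Step 0: ref 3 → FAULT, frames=[3,-,-]
Step 1: ref 2 → FAULT, frames=[3,2,-]
Step 2: ref 3 → HIT, frames=[3,2,-]
Step 3: ref 1 → FAULT, frames=[3,2,1]
Step 4: ref 5 → FAULT (evict 1), frames=[3,2,5]
Step 5: ref 3 → HIT, frames=[3,2,5]
Step 6: ref 6 → FAULT (evict 3), frames=[6,2,5]
Step 7: ref 2 → HIT, frames=[6,2,5]
Step 8: ref 4 → FAULT (evict 2), frames=[6,4,5]
Step 9: ref 4 → HIT, frames=[6,4,5]
Step 10: ref 4 → HIT, frames=[6,4,5]
Step 11: ref 4 → HIT, frames=[6,4,5]
Step 12: ref 4 → HIT, frames=[6,4,5]
Step 13: ref 4 → HIT, frames=[6,4,5]
Total faults: 6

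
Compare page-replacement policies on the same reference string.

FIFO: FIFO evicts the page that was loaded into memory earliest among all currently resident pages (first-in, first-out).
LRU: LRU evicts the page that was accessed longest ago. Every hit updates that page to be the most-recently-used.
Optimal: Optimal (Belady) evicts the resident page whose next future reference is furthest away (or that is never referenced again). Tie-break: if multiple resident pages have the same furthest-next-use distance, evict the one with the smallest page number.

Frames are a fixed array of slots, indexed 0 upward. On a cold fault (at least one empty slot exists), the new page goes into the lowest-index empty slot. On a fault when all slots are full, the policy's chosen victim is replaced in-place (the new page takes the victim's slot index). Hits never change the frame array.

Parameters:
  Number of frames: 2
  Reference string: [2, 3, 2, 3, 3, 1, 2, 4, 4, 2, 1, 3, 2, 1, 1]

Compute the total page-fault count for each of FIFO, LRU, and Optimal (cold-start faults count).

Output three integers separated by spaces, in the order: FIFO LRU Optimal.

Answer: 9 9 7

Derivation:
--- FIFO ---
  step 0: ref 2 -> FAULT, frames=[2,-] (faults so far: 1)
  step 1: ref 3 -> FAULT, frames=[2,3] (faults so far: 2)
  step 2: ref 2 -> HIT, frames=[2,3] (faults so far: 2)
  step 3: ref 3 -> HIT, frames=[2,3] (faults so far: 2)
  step 4: ref 3 -> HIT, frames=[2,3] (faults so far: 2)
  step 5: ref 1 -> FAULT, evict 2, frames=[1,3] (faults so far: 3)
  step 6: ref 2 -> FAULT, evict 3, frames=[1,2] (faults so far: 4)
  step 7: ref 4 -> FAULT, evict 1, frames=[4,2] (faults so far: 5)
  step 8: ref 4 -> HIT, frames=[4,2] (faults so far: 5)
  step 9: ref 2 -> HIT, frames=[4,2] (faults so far: 5)
  step 10: ref 1 -> FAULT, evict 2, frames=[4,1] (faults so far: 6)
  step 11: ref 3 -> FAULT, evict 4, frames=[3,1] (faults so far: 7)
  step 12: ref 2 -> FAULT, evict 1, frames=[3,2] (faults so far: 8)
  step 13: ref 1 -> FAULT, evict 3, frames=[1,2] (faults so far: 9)
  step 14: ref 1 -> HIT, frames=[1,2] (faults so far: 9)
  FIFO total faults: 9
--- LRU ---
  step 0: ref 2 -> FAULT, frames=[2,-] (faults so far: 1)
  step 1: ref 3 -> FAULT, frames=[2,3] (faults so far: 2)
  step 2: ref 2 -> HIT, frames=[2,3] (faults so far: 2)
  step 3: ref 3 -> HIT, frames=[2,3] (faults so far: 2)
  step 4: ref 3 -> HIT, frames=[2,3] (faults so far: 2)
  step 5: ref 1 -> FAULT, evict 2, frames=[1,3] (faults so far: 3)
  step 6: ref 2 -> FAULT, evict 3, frames=[1,2] (faults so far: 4)
  step 7: ref 4 -> FAULT, evict 1, frames=[4,2] (faults so far: 5)
  step 8: ref 4 -> HIT, frames=[4,2] (faults so far: 5)
  step 9: ref 2 -> HIT, frames=[4,2] (faults so far: 5)
  step 10: ref 1 -> FAULT, evict 4, frames=[1,2] (faults so far: 6)
  step 11: ref 3 -> FAULT, evict 2, frames=[1,3] (faults so far: 7)
  step 12: ref 2 -> FAULT, evict 1, frames=[2,3] (faults so far: 8)
  step 13: ref 1 -> FAULT, evict 3, frames=[2,1] (faults so far: 9)
  step 14: ref 1 -> HIT, frames=[2,1] (faults so far: 9)
  LRU total faults: 9
--- Optimal ---
  step 0: ref 2 -> FAULT, frames=[2,-] (faults so far: 1)
  step 1: ref 3 -> FAULT, frames=[2,3] (faults so far: 2)
  step 2: ref 2 -> HIT, frames=[2,3] (faults so far: 2)
  step 3: ref 3 -> HIT, frames=[2,3] (faults so far: 2)
  step 4: ref 3 -> HIT, frames=[2,3] (faults so far: 2)
  step 5: ref 1 -> FAULT, evict 3, frames=[2,1] (faults so far: 3)
  step 6: ref 2 -> HIT, frames=[2,1] (faults so far: 3)
  step 7: ref 4 -> FAULT, evict 1, frames=[2,4] (faults so far: 4)
  step 8: ref 4 -> HIT, frames=[2,4] (faults so far: 4)
  step 9: ref 2 -> HIT, frames=[2,4] (faults so far: 4)
  step 10: ref 1 -> FAULT, evict 4, frames=[2,1] (faults so far: 5)
  step 11: ref 3 -> FAULT, evict 1, frames=[2,3] (faults so far: 6)
  step 12: ref 2 -> HIT, frames=[2,3] (faults so far: 6)
  step 13: ref 1 -> FAULT, evict 2, frames=[1,3] (faults so far: 7)
  step 14: ref 1 -> HIT, frames=[1,3] (faults so far: 7)
  Optimal total faults: 7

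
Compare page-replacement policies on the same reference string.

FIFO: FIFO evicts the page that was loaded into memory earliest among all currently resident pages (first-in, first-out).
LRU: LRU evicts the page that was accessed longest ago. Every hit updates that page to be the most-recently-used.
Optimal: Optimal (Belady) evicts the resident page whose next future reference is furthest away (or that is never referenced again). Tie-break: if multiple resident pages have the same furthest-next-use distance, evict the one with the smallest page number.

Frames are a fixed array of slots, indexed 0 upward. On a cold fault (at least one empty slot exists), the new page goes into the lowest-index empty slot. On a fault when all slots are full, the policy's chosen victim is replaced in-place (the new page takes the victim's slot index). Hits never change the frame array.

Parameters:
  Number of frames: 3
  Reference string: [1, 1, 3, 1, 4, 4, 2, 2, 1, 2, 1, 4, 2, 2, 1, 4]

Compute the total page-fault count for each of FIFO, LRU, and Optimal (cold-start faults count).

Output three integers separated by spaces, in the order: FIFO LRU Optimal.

Answer: 5 4 4

Derivation:
--- FIFO ---
  step 0: ref 1 -> FAULT, frames=[1,-,-] (faults so far: 1)
  step 1: ref 1 -> HIT, frames=[1,-,-] (faults so far: 1)
  step 2: ref 3 -> FAULT, frames=[1,3,-] (faults so far: 2)
  step 3: ref 1 -> HIT, frames=[1,3,-] (faults so far: 2)
  step 4: ref 4 -> FAULT, frames=[1,3,4] (faults so far: 3)
  step 5: ref 4 -> HIT, frames=[1,3,4] (faults so far: 3)
  step 6: ref 2 -> FAULT, evict 1, frames=[2,3,4] (faults so far: 4)
  step 7: ref 2 -> HIT, frames=[2,3,4] (faults so far: 4)
  step 8: ref 1 -> FAULT, evict 3, frames=[2,1,4] (faults so far: 5)
  step 9: ref 2 -> HIT, frames=[2,1,4] (faults so far: 5)
  step 10: ref 1 -> HIT, frames=[2,1,4] (faults so far: 5)
  step 11: ref 4 -> HIT, frames=[2,1,4] (faults so far: 5)
  step 12: ref 2 -> HIT, frames=[2,1,4] (faults so far: 5)
  step 13: ref 2 -> HIT, frames=[2,1,4] (faults so far: 5)
  step 14: ref 1 -> HIT, frames=[2,1,4] (faults so far: 5)
  step 15: ref 4 -> HIT, frames=[2,1,4] (faults so far: 5)
  FIFO total faults: 5
--- LRU ---
  step 0: ref 1 -> FAULT, frames=[1,-,-] (faults so far: 1)
  step 1: ref 1 -> HIT, frames=[1,-,-] (faults so far: 1)
  step 2: ref 3 -> FAULT, frames=[1,3,-] (faults so far: 2)
  step 3: ref 1 -> HIT, frames=[1,3,-] (faults so far: 2)
  step 4: ref 4 -> FAULT, frames=[1,3,4] (faults so far: 3)
  step 5: ref 4 -> HIT, frames=[1,3,4] (faults so far: 3)
  step 6: ref 2 -> FAULT, evict 3, frames=[1,2,4] (faults so far: 4)
  step 7: ref 2 -> HIT, frames=[1,2,4] (faults so far: 4)
  step 8: ref 1 -> HIT, frames=[1,2,4] (faults so far: 4)
  step 9: ref 2 -> HIT, frames=[1,2,4] (faults so far: 4)
  step 10: ref 1 -> HIT, frames=[1,2,4] (faults so far: 4)
  step 11: ref 4 -> HIT, frames=[1,2,4] (faults so far: 4)
  step 12: ref 2 -> HIT, frames=[1,2,4] (faults so far: 4)
  step 13: ref 2 -> HIT, frames=[1,2,4] (faults so far: 4)
  step 14: ref 1 -> HIT, frames=[1,2,4] (faults so far: 4)
  step 15: ref 4 -> HIT, frames=[1,2,4] (faults so far: 4)
  LRU total faults: 4
--- Optimal ---
  step 0: ref 1 -> FAULT, frames=[1,-,-] (faults so far: 1)
  step 1: ref 1 -> HIT, frames=[1,-,-] (faults so far: 1)
  step 2: ref 3 -> FAULT, frames=[1,3,-] (faults so far: 2)
  step 3: ref 1 -> HIT, frames=[1,3,-] (faults so far: 2)
  step 4: ref 4 -> FAULT, frames=[1,3,4] (faults so far: 3)
  step 5: ref 4 -> HIT, frames=[1,3,4] (faults so far: 3)
  step 6: ref 2 -> FAULT, evict 3, frames=[1,2,4] (faults so far: 4)
  step 7: ref 2 -> HIT, frames=[1,2,4] (faults so far: 4)
  step 8: ref 1 -> HIT, frames=[1,2,4] (faults so far: 4)
  step 9: ref 2 -> HIT, frames=[1,2,4] (faults so far: 4)
  step 10: ref 1 -> HIT, frames=[1,2,4] (faults so far: 4)
  step 11: ref 4 -> HIT, frames=[1,2,4] (faults so far: 4)
  step 12: ref 2 -> HIT, frames=[1,2,4] (faults so far: 4)
  step 13: ref 2 -> HIT, frames=[1,2,4] (faults so far: 4)
  step 14: ref 1 -> HIT, frames=[1,2,4] (faults so far: 4)
  step 15: ref 4 -> HIT, frames=[1,2,4] (faults so far: 4)
  Optimal total faults: 4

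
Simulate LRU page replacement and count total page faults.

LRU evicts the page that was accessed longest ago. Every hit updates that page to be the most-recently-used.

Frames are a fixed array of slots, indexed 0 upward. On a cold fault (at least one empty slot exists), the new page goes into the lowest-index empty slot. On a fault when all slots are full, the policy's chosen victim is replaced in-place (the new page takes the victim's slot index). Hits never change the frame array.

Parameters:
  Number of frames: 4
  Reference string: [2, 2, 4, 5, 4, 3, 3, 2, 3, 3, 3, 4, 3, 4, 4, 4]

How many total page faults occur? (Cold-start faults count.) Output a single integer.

Answer: 4

Derivation:
Step 0: ref 2 → FAULT, frames=[2,-,-,-]
Step 1: ref 2 → HIT, frames=[2,-,-,-]
Step 2: ref 4 → FAULT, frames=[2,4,-,-]
Step 3: ref 5 → FAULT, frames=[2,4,5,-]
Step 4: ref 4 → HIT, frames=[2,4,5,-]
Step 5: ref 3 → FAULT, frames=[2,4,5,3]
Step 6: ref 3 → HIT, frames=[2,4,5,3]
Step 7: ref 2 → HIT, frames=[2,4,5,3]
Step 8: ref 3 → HIT, frames=[2,4,5,3]
Step 9: ref 3 → HIT, frames=[2,4,5,3]
Step 10: ref 3 → HIT, frames=[2,4,5,3]
Step 11: ref 4 → HIT, frames=[2,4,5,3]
Step 12: ref 3 → HIT, frames=[2,4,5,3]
Step 13: ref 4 → HIT, frames=[2,4,5,3]
Step 14: ref 4 → HIT, frames=[2,4,5,3]
Step 15: ref 4 → HIT, frames=[2,4,5,3]
Total faults: 4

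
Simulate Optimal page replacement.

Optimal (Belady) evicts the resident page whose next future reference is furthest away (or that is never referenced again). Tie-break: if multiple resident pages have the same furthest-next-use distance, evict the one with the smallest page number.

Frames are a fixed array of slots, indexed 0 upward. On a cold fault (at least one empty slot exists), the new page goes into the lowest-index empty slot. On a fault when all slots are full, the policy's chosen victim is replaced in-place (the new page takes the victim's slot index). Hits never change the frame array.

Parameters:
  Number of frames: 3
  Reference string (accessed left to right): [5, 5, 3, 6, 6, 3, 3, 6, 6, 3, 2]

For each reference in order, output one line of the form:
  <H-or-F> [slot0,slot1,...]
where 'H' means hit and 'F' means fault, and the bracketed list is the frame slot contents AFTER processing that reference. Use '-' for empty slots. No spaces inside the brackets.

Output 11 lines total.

F [5,-,-]
H [5,-,-]
F [5,3,-]
F [5,3,6]
H [5,3,6]
H [5,3,6]
H [5,3,6]
H [5,3,6]
H [5,3,6]
H [5,3,6]
F [5,2,6]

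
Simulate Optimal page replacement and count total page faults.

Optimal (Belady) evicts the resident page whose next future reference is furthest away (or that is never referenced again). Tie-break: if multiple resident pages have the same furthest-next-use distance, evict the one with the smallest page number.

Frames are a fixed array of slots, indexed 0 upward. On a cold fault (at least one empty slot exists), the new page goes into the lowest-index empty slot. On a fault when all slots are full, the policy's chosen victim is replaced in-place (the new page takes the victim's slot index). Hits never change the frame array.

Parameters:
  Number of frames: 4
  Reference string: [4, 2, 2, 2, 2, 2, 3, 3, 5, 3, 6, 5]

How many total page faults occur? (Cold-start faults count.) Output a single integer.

Step 0: ref 4 → FAULT, frames=[4,-,-,-]
Step 1: ref 2 → FAULT, frames=[4,2,-,-]
Step 2: ref 2 → HIT, frames=[4,2,-,-]
Step 3: ref 2 → HIT, frames=[4,2,-,-]
Step 4: ref 2 → HIT, frames=[4,2,-,-]
Step 5: ref 2 → HIT, frames=[4,2,-,-]
Step 6: ref 3 → FAULT, frames=[4,2,3,-]
Step 7: ref 3 → HIT, frames=[4,2,3,-]
Step 8: ref 5 → FAULT, frames=[4,2,3,5]
Step 9: ref 3 → HIT, frames=[4,2,3,5]
Step 10: ref 6 → FAULT (evict 2), frames=[4,6,3,5]
Step 11: ref 5 → HIT, frames=[4,6,3,5]
Total faults: 5

Answer: 5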